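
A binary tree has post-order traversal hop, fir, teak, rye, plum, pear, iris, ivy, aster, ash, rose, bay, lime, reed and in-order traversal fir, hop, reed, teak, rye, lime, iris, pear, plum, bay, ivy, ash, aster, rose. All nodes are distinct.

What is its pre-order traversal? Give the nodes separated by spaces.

The last element of post-order is the root; it splits in-order into left and right subtrees.
Root reed: left subtree has 2 nodes {fir, hop}, right has 11 {teak, rye, lime, iris, pear, plum, bay, ivy, ash, aster, rose}.
  Root fir: left subtree has 0 nodes { }, right has 1 {hop}.
  Root lime: left subtree has 2 nodes {teak, rye}, right has 8 {iris, pear, plum, bay, ivy, ash, aster, rose}.
    Root rye: left subtree has 1 node {teak}, right has 0 { }.
    Root bay: left subtree has 3 nodes {iris, pear, plum}, right has 4 {ivy, ash, aster, rose}.
      Root iris: left subtree has 0 nodes { }, right has 2 {pear, plum}.
        Root pear: left subtree has 0 nodes { }, right has 1 {plum}.
      Root rose: left subtree has 3 nodes {ivy, ash, aster}, right has 0 { }.
        Root ash: left subtree has 1 node {ivy}, right has 1 {aster}.

reed fir hop lime rye teak bay iris pear plum rose ash ivy aster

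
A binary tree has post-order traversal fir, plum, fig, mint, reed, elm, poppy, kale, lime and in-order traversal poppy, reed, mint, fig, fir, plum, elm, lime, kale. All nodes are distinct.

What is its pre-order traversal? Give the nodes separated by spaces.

The last element of post-order is the root; it splits in-order into left and right subtrees.
Root lime: left subtree has 7 nodes {poppy, reed, mint, fig, fir, plum, elm}, right has 1 {kale}.
  Root poppy: left subtree has 0 nodes { }, right has 6 {reed, mint, fig, fir, plum, elm}.
    Root elm: left subtree has 5 nodes {reed, mint, fig, fir, plum}, right has 0 { }.
      Root reed: left subtree has 0 nodes { }, right has 4 {mint, fig, fir, plum}.
        Root mint: left subtree has 0 nodes { }, right has 3 {fig, fir, plum}.
          Root fig: left subtree has 0 nodes { }, right has 2 {fir, plum}.
            Root plum: left subtree has 1 node {fir}, right has 0 { }.

lime poppy elm reed mint fig plum fir kale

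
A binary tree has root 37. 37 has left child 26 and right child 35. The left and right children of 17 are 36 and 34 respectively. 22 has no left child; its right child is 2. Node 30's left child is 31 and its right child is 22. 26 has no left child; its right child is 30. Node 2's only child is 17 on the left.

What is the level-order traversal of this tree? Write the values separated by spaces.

Level-order visits nodes level by level from the root, left to right within each level.
Level 0: 37
Level 1: 26, 35
Level 2: 30
Level 3: 31, 22
Level 4: 2
Level 5: 17
Level 6: 36, 34

37 26 35 30 31 22 2 17 36 34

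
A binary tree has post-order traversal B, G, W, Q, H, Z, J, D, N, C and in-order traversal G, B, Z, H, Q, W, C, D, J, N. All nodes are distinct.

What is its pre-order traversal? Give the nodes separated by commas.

C, Z, G, B, H, Q, W, N, D, J

The last element of post-order is the root; it splits in-order into left and right subtrees.
Root C: left subtree has 6 nodes {G, B, Z, H, Q, W}, right has 3 {D, J, N}.
  Root Z: left subtree has 2 nodes {G, B}, right has 3 {H, Q, W}.
    Root G: left subtree has 0 nodes { }, right has 1 {B}.
    Root H: left subtree has 0 nodes { }, right has 2 {Q, W}.
      Root Q: left subtree has 0 nodes { }, right has 1 {W}.
  Root N: left subtree has 2 nodes {D, J}, right has 0 { }.
    Root D: left subtree has 0 nodes { }, right has 1 {J}.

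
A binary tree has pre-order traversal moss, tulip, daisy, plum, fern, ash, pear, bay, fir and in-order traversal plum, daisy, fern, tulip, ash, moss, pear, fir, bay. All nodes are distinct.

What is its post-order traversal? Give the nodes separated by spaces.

The first element of pre-order is the root; it splits in-order into left and right subtrees.
Root moss: left subtree has 5 nodes {plum, daisy, fern, tulip, ash}, right has 3 {pear, fir, bay}.
  Root tulip: left subtree has 3 nodes {plum, daisy, fern}, right has 1 {ash}.
    Root daisy: left subtree has 1 node {plum}, right has 1 {fern}.
  Root pear: left subtree has 0 nodes { }, right has 2 {fir, bay}.
    Root bay: left subtree has 1 node {fir}, right has 0 { }.

plum fern daisy ash tulip fir bay pear moss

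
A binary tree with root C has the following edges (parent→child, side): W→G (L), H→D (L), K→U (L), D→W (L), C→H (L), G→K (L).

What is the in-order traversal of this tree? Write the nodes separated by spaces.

In-order visits the left subtree, then the node, then the right subtree.
At C: go left to H.
  At H: go left to D.
    At D: go left to W.
      At W: go left to G.
        At G: go left to K.
          At K: go left to U.
            U is a leaf — visit U.
          Visit K.
          At K: no right child.
        Visit G.
        At G: no right child.
      Visit W.
      At W: no right child.
    Visit D.
    At D: no right child.
  Visit H.
  At H: no right child.
Visit C.
At C: no right child.

U K G W D H C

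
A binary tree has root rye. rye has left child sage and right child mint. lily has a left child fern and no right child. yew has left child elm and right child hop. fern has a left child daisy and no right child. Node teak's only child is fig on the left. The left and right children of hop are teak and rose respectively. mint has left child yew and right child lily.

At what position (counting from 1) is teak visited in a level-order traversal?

Level-order visits nodes level by level from the root, left to right within each level.
Level 0: rye
Level 1: sage, mint
Level 2: yew, lily
Level 3: elm, hop, fern
Level 4: teak, rose, daisy
Level 5: fig
Full level-order sequence: rye, sage, mint, yew, lily, elm, hop, fern, teak, rose, daisy, fig.

9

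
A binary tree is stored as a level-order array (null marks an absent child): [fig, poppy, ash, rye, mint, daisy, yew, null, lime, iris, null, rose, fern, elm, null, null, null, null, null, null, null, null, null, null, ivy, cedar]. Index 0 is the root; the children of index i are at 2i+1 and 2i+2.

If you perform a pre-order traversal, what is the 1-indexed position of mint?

Pre-order visits the node, then its left subtree, then its right subtree.
Visit fig.
At fig: go left to poppy.
  Visit poppy.
  At poppy: go left to rye.
    Visit rye.
    At rye: no left child.
    At rye: go right to lime.
      lime is a leaf — visit lime.
  At poppy: go right to mint.
    Visit mint.
    At mint: go left to iris.
      iris is a leaf — visit iris.
    At mint: no right child.
At fig: go right to ash.
  Visit ash.
  At ash: go left to daisy.
    Visit daisy.
    At daisy: go left to rose.
      Visit rose.
      At rose: no left child.
      At rose: go right to ivy.
        ivy is a leaf — visit ivy.
    At daisy: go right to fern.
      Visit fern.
      At fern: go left to cedar.
        cedar is a leaf — visit cedar.
      At fern: no right child.
  At ash: go right to yew.
    Visit yew.
    At yew: go left to elm.
      elm is a leaf — visit elm.
    At yew: no right child.
Full pre-order sequence: fig, poppy, rye, lime, mint, iris, ash, daisy, rose, ivy, fern, cedar, yew, elm.

5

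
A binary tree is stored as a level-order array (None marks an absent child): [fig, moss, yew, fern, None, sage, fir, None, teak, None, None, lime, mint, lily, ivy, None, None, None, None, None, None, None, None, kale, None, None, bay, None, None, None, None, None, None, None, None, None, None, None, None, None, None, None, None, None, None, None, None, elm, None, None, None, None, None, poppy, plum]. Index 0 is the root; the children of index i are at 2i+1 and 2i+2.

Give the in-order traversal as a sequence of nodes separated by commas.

In-order visits the left subtree, then the node, then the right subtree.
At fig: go left to moss.
  At moss: go left to fern.
    At fern: no left child.
    Visit fern.
    At fern: go right to teak.
      teak is a leaf — visit teak.
  Visit moss.
  At moss: no right child.
Visit fig.
At fig: go right to yew.
  At yew: go left to sage.
    At sage: go left to lime.
      At lime: go left to kale.
        At kale: go left to elm.
          elm is a leaf — visit elm.
        Visit kale.
        At kale: no right child.
      Visit lime.
      At lime: no right child.
    Visit sage.
    At sage: go right to mint.
      At mint: no left child.
      Visit mint.
      At mint: go right to bay.
        At bay: go left to poppy.
          poppy is a leaf — visit poppy.
        Visit bay.
        At bay: go right to plum.
          plum is a leaf — visit plum.
  Visit yew.
  At yew: go right to fir.
    At fir: go left to lily.
      lily is a leaf — visit lily.
    Visit fir.
    At fir: go right to ivy.
      ivy is a leaf — visit ivy.

fern, teak, moss, fig, elm, kale, lime, sage, mint, poppy, bay, plum, yew, lily, fir, ivy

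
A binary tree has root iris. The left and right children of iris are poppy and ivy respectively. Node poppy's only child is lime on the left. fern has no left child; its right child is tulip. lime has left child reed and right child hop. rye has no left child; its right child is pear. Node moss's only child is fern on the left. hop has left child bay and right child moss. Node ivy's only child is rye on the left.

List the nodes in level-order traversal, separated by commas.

iris, poppy, ivy, lime, rye, reed, hop, pear, bay, moss, fern, tulip

Level-order visits nodes level by level from the root, left to right within each level.
Level 0: iris
Level 1: poppy, ivy
Level 2: lime, rye
Level 3: reed, hop, pear
Level 4: bay, moss
Level 5: fern
Level 6: tulip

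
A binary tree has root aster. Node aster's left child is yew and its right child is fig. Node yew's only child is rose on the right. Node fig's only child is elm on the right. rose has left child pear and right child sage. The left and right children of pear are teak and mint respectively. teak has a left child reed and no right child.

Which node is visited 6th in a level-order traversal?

pear

Level-order visits nodes level by level from the root, left to right within each level.
Level 0: aster
Level 1: yew, fig
Level 2: rose, elm
Level 3: pear, sage
Level 4: teak, mint
Level 5: reed
Full level-order sequence: aster, yew, fig, rose, elm, pear, sage, teak, mint, reed.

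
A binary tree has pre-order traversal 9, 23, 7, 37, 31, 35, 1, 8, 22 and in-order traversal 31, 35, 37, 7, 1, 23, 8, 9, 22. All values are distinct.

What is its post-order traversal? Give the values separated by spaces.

35 31 37 1 7 8 23 22 9

The first element of pre-order is the root; it splits in-order into left and right subtrees.
Root 9: left subtree has 7 nodes {31, 35, 37, 7, 1, 23, 8}, right has 1 {22}.
  Root 23: left subtree has 5 nodes {31, 35, 37, 7, 1}, right has 1 {8}.
    Root 7: left subtree has 3 nodes {31, 35, 37}, right has 1 {1}.
      Root 37: left subtree has 2 nodes {31, 35}, right has 0 { }.
        Root 31: left subtree has 0 nodes { }, right has 1 {35}.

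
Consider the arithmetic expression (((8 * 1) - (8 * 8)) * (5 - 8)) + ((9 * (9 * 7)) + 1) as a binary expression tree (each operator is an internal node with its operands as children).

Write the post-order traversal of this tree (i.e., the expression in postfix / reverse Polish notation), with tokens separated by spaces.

Post-order on an expression tree gives postfix notation: for each operator, emit left operand, right operand, then the operator.

8 1 * 8 8 * - 5 8 - * 9 9 7 * * 1 + +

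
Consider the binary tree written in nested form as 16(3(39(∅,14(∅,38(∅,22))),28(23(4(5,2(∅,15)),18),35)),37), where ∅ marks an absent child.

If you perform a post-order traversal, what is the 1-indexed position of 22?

Post-order visits the left subtree, then the right subtree, then the node.
At 16: go left to 3.
  At 3: go left to 39.
    At 39: no left child.
    At 39: go right to 14.
      At 14: no left child.
      At 14: go right to 38.
        At 38: no left child.
        At 38: go right to 22.
          22 is a leaf — visit 22.
        Visit 38.
      Visit 14.
    Visit 39.
  At 3: go right to 28.
    At 28: go left to 23.
      At 23: go left to 4.
        At 4: go left to 5.
          5 is a leaf — visit 5.
        At 4: go right to 2.
          At 2: no left child.
          At 2: go right to 15.
            15 is a leaf — visit 15.
          Visit 2.
        Visit 4.
      At 23: go right to 18.
        18 is a leaf — visit 18.
      Visit 23.
    At 28: go right to 35.
      35 is a leaf — visit 35.
    Visit 28.
  Visit 3.
At 16: go right to 37.
  37 is a leaf — visit 37.
Visit 16.
Full post-order sequence: 22, 38, 14, 39, 5, 15, 2, 4, 18, 23, 35, 28, 3, 37, 16.

1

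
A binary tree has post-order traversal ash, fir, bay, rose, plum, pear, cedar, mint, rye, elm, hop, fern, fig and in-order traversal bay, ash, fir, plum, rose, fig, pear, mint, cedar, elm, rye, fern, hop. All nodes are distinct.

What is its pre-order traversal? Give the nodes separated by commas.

fig, plum, bay, fir, ash, rose, fern, elm, mint, pear, cedar, rye, hop

The last element of post-order is the root; it splits in-order into left and right subtrees.
Root fig: left subtree has 5 nodes {bay, ash, fir, plum, rose}, right has 7 {pear, mint, cedar, elm, rye, fern, hop}.
  Root plum: left subtree has 3 nodes {bay, ash, fir}, right has 1 {rose}.
    Root bay: left subtree has 0 nodes { }, right has 2 {ash, fir}.
      Root fir: left subtree has 1 node {ash}, right has 0 { }.
  Root fern: left subtree has 5 nodes {pear, mint, cedar, elm, rye}, right has 1 {hop}.
    Root elm: left subtree has 3 nodes {pear, mint, cedar}, right has 1 {rye}.
      Root mint: left subtree has 1 node {pear}, right has 1 {cedar}.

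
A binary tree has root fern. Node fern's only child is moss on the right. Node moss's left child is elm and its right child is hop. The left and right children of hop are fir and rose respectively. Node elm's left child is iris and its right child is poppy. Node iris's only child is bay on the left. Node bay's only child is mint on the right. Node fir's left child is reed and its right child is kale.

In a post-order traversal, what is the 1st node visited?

Post-order visits the left subtree, then the right subtree, then the node.
At fern: no left child.
At fern: go right to moss.
  At moss: go left to elm.
    At elm: go left to iris.
      At iris: go left to bay.
        At bay: no left child.
        At bay: go right to mint.
          mint is a leaf — visit mint.
        Visit bay.
      At iris: no right child.
      Visit iris.
    At elm: go right to poppy.
      poppy is a leaf — visit poppy.
    Visit elm.
  At moss: go right to hop.
    At hop: go left to fir.
      At fir: go left to reed.
        reed is a leaf — visit reed.
      At fir: go right to kale.
        kale is a leaf — visit kale.
      Visit fir.
    At hop: go right to rose.
      rose is a leaf — visit rose.
    Visit hop.
  Visit moss.
Visit fern.
Full post-order sequence: mint, bay, iris, poppy, elm, reed, kale, fir, rose, hop, moss, fern.

mint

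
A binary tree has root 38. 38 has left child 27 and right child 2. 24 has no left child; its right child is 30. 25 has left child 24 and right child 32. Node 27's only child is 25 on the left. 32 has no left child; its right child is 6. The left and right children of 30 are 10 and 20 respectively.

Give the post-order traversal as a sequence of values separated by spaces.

Post-order visits the left subtree, then the right subtree, then the node.
At 38: go left to 27.
  At 27: go left to 25.
    At 25: go left to 24.
      At 24: no left child.
      At 24: go right to 30.
        At 30: go left to 10.
          10 is a leaf — visit 10.
        At 30: go right to 20.
          20 is a leaf — visit 20.
        Visit 30.
      Visit 24.
    At 25: go right to 32.
      At 32: no left child.
      At 32: go right to 6.
        6 is a leaf — visit 6.
      Visit 32.
    Visit 25.
  At 27: no right child.
  Visit 27.
At 38: go right to 2.
  2 is a leaf — visit 2.
Visit 38.

10 20 30 24 6 32 25 27 2 38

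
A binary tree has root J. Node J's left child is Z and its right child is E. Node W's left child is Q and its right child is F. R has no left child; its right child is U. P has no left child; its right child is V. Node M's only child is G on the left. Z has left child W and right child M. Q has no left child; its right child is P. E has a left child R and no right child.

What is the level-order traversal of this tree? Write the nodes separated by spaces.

J Z E W M R Q F G U P V

Level-order visits nodes level by level from the root, left to right within each level.
Level 0: J
Level 1: Z, E
Level 2: W, M, R
Level 3: Q, F, G, U
Level 4: P
Level 5: V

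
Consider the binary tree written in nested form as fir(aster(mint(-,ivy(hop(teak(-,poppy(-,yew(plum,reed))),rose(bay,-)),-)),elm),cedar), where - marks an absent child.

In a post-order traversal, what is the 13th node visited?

Post-order visits the left subtree, then the right subtree, then the node.
At fir: go left to aster.
  At aster: go left to mint.
    At mint: no left child.
    At mint: go right to ivy.
      At ivy: go left to hop.
        At hop: go left to teak.
          At teak: no left child.
          At teak: go right to poppy.
            At poppy: no left child.
            At poppy: go right to yew.
              At yew: go left to plum.
                plum is a leaf — visit plum.
              At yew: go right to reed.
                reed is a leaf — visit reed.
              Visit yew.
            Visit poppy.
          Visit teak.
        At hop: go right to rose.
          At rose: go left to bay.
            bay is a leaf — visit bay.
          At rose: no right child.
          Visit rose.
        Visit hop.
      At ivy: no right child.
      Visit ivy.
    Visit mint.
  At aster: go right to elm.
    elm is a leaf — visit elm.
  Visit aster.
At fir: go right to cedar.
  cedar is a leaf — visit cedar.
Visit fir.
Full post-order sequence: plum, reed, yew, poppy, teak, bay, rose, hop, ivy, mint, elm, aster, cedar, fir.

cedar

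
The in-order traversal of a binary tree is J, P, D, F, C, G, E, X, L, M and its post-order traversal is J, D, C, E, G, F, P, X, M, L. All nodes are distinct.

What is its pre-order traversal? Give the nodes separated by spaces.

L X P J F D G C E M

The last element of post-order is the root; it splits in-order into left and right subtrees.
Root L: left subtree has 8 nodes {J, P, D, F, C, G, E, X}, right has 1 {M}.
  Root X: left subtree has 7 nodes {J, P, D, F, C, G, E}, right has 0 { }.
    Root P: left subtree has 1 node {J}, right has 5 {D, F, C, G, E}.
      Root F: left subtree has 1 node {D}, right has 3 {C, G, E}.
        Root G: left subtree has 1 node {C}, right has 1 {E}.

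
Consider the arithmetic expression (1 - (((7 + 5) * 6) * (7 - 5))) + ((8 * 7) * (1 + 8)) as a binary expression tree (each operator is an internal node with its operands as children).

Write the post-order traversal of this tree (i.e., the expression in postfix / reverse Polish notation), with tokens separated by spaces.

Post-order on an expression tree gives postfix notation: for each operator, emit left operand, right operand, then the operator.

1 7 5 + 6 * 7 5 - * - 8 7 * 1 8 + * +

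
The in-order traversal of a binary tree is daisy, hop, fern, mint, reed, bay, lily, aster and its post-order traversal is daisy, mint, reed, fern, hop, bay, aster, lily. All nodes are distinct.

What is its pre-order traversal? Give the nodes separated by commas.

lily, bay, hop, daisy, fern, reed, mint, aster

The last element of post-order is the root; it splits in-order into left and right subtrees.
Root lily: left subtree has 6 nodes {daisy, hop, fern, mint, reed, bay}, right has 1 {aster}.
  Root bay: left subtree has 5 nodes {daisy, hop, fern, mint, reed}, right has 0 { }.
    Root hop: left subtree has 1 node {daisy}, right has 3 {fern, mint, reed}.
      Root fern: left subtree has 0 nodes { }, right has 2 {mint, reed}.
        Root reed: left subtree has 1 node {mint}, right has 0 { }.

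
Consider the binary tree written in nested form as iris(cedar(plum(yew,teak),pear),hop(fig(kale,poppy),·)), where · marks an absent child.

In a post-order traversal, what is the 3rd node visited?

Post-order visits the left subtree, then the right subtree, then the node.
At iris: go left to cedar.
  At cedar: go left to plum.
    At plum: go left to yew.
      yew is a leaf — visit yew.
    At plum: go right to teak.
      teak is a leaf — visit teak.
    Visit plum.
  At cedar: go right to pear.
    pear is a leaf — visit pear.
  Visit cedar.
At iris: go right to hop.
  At hop: go left to fig.
    At fig: go left to kale.
      kale is a leaf — visit kale.
    At fig: go right to poppy.
      poppy is a leaf — visit poppy.
    Visit fig.
  At hop: no right child.
  Visit hop.
Visit iris.
Full post-order sequence: yew, teak, plum, pear, cedar, kale, poppy, fig, hop, iris.

plum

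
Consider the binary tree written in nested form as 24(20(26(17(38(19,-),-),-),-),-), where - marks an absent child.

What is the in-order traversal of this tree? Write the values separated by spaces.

19 38 17 26 20 24

In-order visits the left subtree, then the node, then the right subtree.
At 24: go left to 20.
  At 20: go left to 26.
    At 26: go left to 17.
      At 17: go left to 38.
        At 38: go left to 19.
          19 is a leaf — visit 19.
        Visit 38.
        At 38: no right child.
      Visit 17.
      At 17: no right child.
    Visit 26.
    At 26: no right child.
  Visit 20.
  At 20: no right child.
Visit 24.
At 24: no right child.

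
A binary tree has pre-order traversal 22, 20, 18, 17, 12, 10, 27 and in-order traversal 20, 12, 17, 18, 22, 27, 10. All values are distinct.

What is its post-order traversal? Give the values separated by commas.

12, 17, 18, 20, 27, 10, 22

The first element of pre-order is the root; it splits in-order into left and right subtrees.
Root 22: left subtree has 4 nodes {20, 12, 17, 18}, right has 2 {27, 10}.
  Root 20: left subtree has 0 nodes { }, right has 3 {12, 17, 18}.
    Root 18: left subtree has 2 nodes {12, 17}, right has 0 { }.
      Root 17: left subtree has 1 node {12}, right has 0 { }.
  Root 10: left subtree has 1 node {27}, right has 0 { }.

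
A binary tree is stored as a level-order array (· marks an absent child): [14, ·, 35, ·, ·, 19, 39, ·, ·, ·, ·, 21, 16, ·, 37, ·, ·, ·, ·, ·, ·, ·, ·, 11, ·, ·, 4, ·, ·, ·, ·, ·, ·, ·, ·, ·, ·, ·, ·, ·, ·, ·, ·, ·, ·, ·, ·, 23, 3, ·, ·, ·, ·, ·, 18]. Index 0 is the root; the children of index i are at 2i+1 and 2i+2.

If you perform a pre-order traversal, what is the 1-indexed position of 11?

Pre-order visits the node, then its left subtree, then its right subtree.
Visit 14.
At 14: no left child.
At 14: go right to 35.
  Visit 35.
  At 35: go left to 19.
    Visit 19.
    At 19: go left to 21.
      Visit 21.
      At 21: go left to 11.
        Visit 11.
        At 11: go left to 23.
          23 is a leaf — visit 23.
        At 11: go right to 3.
          3 is a leaf — visit 3.
      At 21: no right child.
    At 19: go right to 16.
      Visit 16.
      At 16: no left child.
      At 16: go right to 4.
        Visit 4.
        At 4: no left child.
        At 4: go right to 18.
          18 is a leaf — visit 18.
  At 35: go right to 39.
    Visit 39.
    At 39: no left child.
    At 39: go right to 37.
      37 is a leaf — visit 37.
Full pre-order sequence: 14, 35, 19, 21, 11, 23, 3, 16, 4, 18, 39, 37.

5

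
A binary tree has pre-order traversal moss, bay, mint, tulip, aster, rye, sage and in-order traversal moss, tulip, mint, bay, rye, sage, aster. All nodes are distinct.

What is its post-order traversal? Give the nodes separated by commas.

tulip, mint, sage, rye, aster, bay, moss

The first element of pre-order is the root; it splits in-order into left and right subtrees.
Root moss: left subtree has 0 nodes { }, right has 6 {tulip, mint, bay, rye, sage, aster}.
  Root bay: left subtree has 2 nodes {tulip, mint}, right has 3 {rye, sage, aster}.
    Root mint: left subtree has 1 node {tulip}, right has 0 { }.
    Root aster: left subtree has 2 nodes {rye, sage}, right has 0 { }.
      Root rye: left subtree has 0 nodes { }, right has 1 {sage}.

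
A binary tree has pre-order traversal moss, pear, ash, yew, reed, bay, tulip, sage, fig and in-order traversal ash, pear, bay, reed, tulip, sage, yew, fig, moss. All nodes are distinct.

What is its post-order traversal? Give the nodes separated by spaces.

The first element of pre-order is the root; it splits in-order into left and right subtrees.
Root moss: left subtree has 8 nodes {ash, pear, bay, reed, tulip, sage, yew, fig}, right has 0 { }.
  Root pear: left subtree has 1 node {ash}, right has 6 {bay, reed, tulip, sage, yew, fig}.
    Root yew: left subtree has 4 nodes {bay, reed, tulip, sage}, right has 1 {fig}.
      Root reed: left subtree has 1 node {bay}, right has 2 {tulip, sage}.
        Root tulip: left subtree has 0 nodes { }, right has 1 {sage}.

ash bay sage tulip reed fig yew pear moss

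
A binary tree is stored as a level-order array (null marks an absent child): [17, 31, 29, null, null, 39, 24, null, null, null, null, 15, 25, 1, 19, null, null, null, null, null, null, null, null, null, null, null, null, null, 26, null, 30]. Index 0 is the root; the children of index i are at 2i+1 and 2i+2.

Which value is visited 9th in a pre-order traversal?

Pre-order visits the node, then its left subtree, then its right subtree.
Visit 17.
At 17: go left to 31.
  31 is a leaf — visit 31.
At 17: go right to 29.
  Visit 29.
  At 29: go left to 39.
    Visit 39.
    At 39: go left to 15.
      15 is a leaf — visit 15.
    At 39: go right to 25.
      25 is a leaf — visit 25.
  At 29: go right to 24.
    Visit 24.
    At 24: go left to 1.
      Visit 1.
      At 1: no left child.
      At 1: go right to 26.
        26 is a leaf — visit 26.
    At 24: go right to 19.
      Visit 19.
      At 19: no left child.
      At 19: go right to 30.
        30 is a leaf — visit 30.
Full pre-order sequence: 17, 31, 29, 39, 15, 25, 24, 1, 26, 19, 30.

26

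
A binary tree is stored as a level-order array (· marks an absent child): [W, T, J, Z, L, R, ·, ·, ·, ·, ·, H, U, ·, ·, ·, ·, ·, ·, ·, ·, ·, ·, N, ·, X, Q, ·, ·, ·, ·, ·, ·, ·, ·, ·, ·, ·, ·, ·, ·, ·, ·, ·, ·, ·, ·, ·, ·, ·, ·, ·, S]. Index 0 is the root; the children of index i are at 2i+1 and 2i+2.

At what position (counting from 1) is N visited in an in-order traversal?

In-order visits the left subtree, then the node, then the right subtree.
At W: go left to T.
  At T: go left to Z.
    Z is a leaf — visit Z.
  Visit T.
  At T: go right to L.
    L is a leaf — visit L.
Visit W.
At W: go right to J.
  At J: go left to R.
    At R: go left to H.
      At H: go left to N.
        N is a leaf — visit N.
      Visit H.
      At H: no right child.
    Visit R.
    At R: go right to U.
      At U: go left to X.
        At X: no left child.
        Visit X.
        At X: go right to S.
          S is a leaf — visit S.
      Visit U.
      At U: go right to Q.
        Q is a leaf — visit Q.
  Visit J.
  At J: no right child.
Full in-order sequence: Z, T, L, W, N, H, R, X, S, U, Q, J.

5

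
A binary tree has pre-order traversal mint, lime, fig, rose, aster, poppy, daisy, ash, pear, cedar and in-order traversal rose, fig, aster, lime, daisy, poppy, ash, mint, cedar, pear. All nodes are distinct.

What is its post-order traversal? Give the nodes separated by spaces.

rose aster fig daisy ash poppy lime cedar pear mint

The first element of pre-order is the root; it splits in-order into left and right subtrees.
Root mint: left subtree has 7 nodes {rose, fig, aster, lime, daisy, poppy, ash}, right has 2 {cedar, pear}.
  Root lime: left subtree has 3 nodes {rose, fig, aster}, right has 3 {daisy, poppy, ash}.
    Root fig: left subtree has 1 node {rose}, right has 1 {aster}.
    Root poppy: left subtree has 1 node {daisy}, right has 1 {ash}.
  Root pear: left subtree has 1 node {cedar}, right has 0 { }.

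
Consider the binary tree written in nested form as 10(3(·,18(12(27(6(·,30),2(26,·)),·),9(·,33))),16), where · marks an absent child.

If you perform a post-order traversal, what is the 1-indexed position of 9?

8

Post-order visits the left subtree, then the right subtree, then the node.
At 10: go left to 3.
  At 3: no left child.
  At 3: go right to 18.
    At 18: go left to 12.
      At 12: go left to 27.
        At 27: go left to 6.
          At 6: no left child.
          At 6: go right to 30.
            30 is a leaf — visit 30.
          Visit 6.
        At 27: go right to 2.
          At 2: go left to 26.
            26 is a leaf — visit 26.
          At 2: no right child.
          Visit 2.
        Visit 27.
      At 12: no right child.
      Visit 12.
    At 18: go right to 9.
      At 9: no left child.
      At 9: go right to 33.
        33 is a leaf — visit 33.
      Visit 9.
    Visit 18.
  Visit 3.
At 10: go right to 16.
  16 is a leaf — visit 16.
Visit 10.
Full post-order sequence: 30, 6, 26, 2, 27, 12, 33, 9, 18, 3, 16, 10.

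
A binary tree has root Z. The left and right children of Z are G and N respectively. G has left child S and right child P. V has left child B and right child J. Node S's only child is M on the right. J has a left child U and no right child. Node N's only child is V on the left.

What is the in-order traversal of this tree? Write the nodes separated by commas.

S, M, G, P, Z, B, V, U, J, N

In-order visits the left subtree, then the node, then the right subtree.
At Z: go left to G.
  At G: go left to S.
    At S: no left child.
    Visit S.
    At S: go right to M.
      M is a leaf — visit M.
  Visit G.
  At G: go right to P.
    P is a leaf — visit P.
Visit Z.
At Z: go right to N.
  At N: go left to V.
    At V: go left to B.
      B is a leaf — visit B.
    Visit V.
    At V: go right to J.
      At J: go left to U.
        U is a leaf — visit U.
      Visit J.
      At J: no right child.
  Visit N.
  At N: no right child.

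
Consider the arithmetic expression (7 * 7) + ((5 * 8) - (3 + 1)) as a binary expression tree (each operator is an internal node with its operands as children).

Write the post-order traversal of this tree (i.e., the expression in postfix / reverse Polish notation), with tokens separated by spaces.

Post-order on an expression tree gives postfix notation: for each operator, emit left operand, right operand, then the operator.

7 7 * 5 8 * 3 1 + - +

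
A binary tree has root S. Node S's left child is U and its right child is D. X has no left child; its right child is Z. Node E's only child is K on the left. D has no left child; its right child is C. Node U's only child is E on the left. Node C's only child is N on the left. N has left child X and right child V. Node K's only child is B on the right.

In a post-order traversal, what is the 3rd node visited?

E

Post-order visits the left subtree, then the right subtree, then the node.
At S: go left to U.
  At U: go left to E.
    At E: go left to K.
      At K: no left child.
      At K: go right to B.
        B is a leaf — visit B.
      Visit K.
    At E: no right child.
    Visit E.
  At U: no right child.
  Visit U.
At S: go right to D.
  At D: no left child.
  At D: go right to C.
    At C: go left to N.
      At N: go left to X.
        At X: no left child.
        At X: go right to Z.
          Z is a leaf — visit Z.
        Visit X.
      At N: go right to V.
        V is a leaf — visit V.
      Visit N.
    At C: no right child.
    Visit C.
  Visit D.
Visit S.
Full post-order sequence: B, K, E, U, Z, X, V, N, C, D, S.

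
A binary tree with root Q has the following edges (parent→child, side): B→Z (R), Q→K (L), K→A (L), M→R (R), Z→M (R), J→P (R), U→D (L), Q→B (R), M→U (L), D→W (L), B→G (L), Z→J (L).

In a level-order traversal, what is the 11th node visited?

R

Level-order visits nodes level by level from the root, left to right within each level.
Level 0: Q
Level 1: K, B
Level 2: A, G, Z
Level 3: J, M
Level 4: P, U, R
Level 5: D
Level 6: W
Full level-order sequence: Q, K, B, A, G, Z, J, M, P, U, R, D, W.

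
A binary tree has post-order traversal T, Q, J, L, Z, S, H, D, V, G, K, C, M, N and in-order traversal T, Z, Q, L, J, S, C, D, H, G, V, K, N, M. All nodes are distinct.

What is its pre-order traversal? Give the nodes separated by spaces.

The last element of post-order is the root; it splits in-order into left and right subtrees.
Root N: left subtree has 12 nodes {T, Z, Q, L, J, S, C, D, H, G, V, K}, right has 1 {M}.
  Root C: left subtree has 6 nodes {T, Z, Q, L, J, S}, right has 5 {D, H, G, V, K}.
    Root S: left subtree has 5 nodes {T, Z, Q, L, J}, right has 0 { }.
      Root Z: left subtree has 1 node {T}, right has 3 {Q, L, J}.
        Root L: left subtree has 1 node {Q}, right has 1 {J}.
    Root K: left subtree has 4 nodes {D, H, G, V}, right has 0 { }.
      Root G: left subtree has 2 nodes {D, H}, right has 1 {V}.
        Root D: left subtree has 0 nodes { }, right has 1 {H}.

N C S Z T L Q J K G D H V M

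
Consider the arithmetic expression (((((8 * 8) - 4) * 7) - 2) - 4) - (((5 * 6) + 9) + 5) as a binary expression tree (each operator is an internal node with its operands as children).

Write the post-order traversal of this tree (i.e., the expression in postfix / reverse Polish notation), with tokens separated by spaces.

Post-order on an expression tree gives postfix notation: for each operator, emit left operand, right operand, then the operator.

8 8 * 4 - 7 * 2 - 4 - 5 6 * 9 + 5 + -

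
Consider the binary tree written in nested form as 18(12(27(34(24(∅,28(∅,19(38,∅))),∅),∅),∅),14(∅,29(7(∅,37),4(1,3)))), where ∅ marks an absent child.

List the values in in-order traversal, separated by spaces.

24 28 38 19 34 27 12 18 14 7 37 29 1 4 3

In-order visits the left subtree, then the node, then the right subtree.
At 18: go left to 12.
  At 12: go left to 27.
    At 27: go left to 34.
      At 34: go left to 24.
        At 24: no left child.
        Visit 24.
        At 24: go right to 28.
          At 28: no left child.
          Visit 28.
          At 28: go right to 19.
            At 19: go left to 38.
              38 is a leaf — visit 38.
            Visit 19.
            At 19: no right child.
      Visit 34.
      At 34: no right child.
    Visit 27.
    At 27: no right child.
  Visit 12.
  At 12: no right child.
Visit 18.
At 18: go right to 14.
  At 14: no left child.
  Visit 14.
  At 14: go right to 29.
    At 29: go left to 7.
      At 7: no left child.
      Visit 7.
      At 7: go right to 37.
        37 is a leaf — visit 37.
    Visit 29.
    At 29: go right to 4.
      At 4: go left to 1.
        1 is a leaf — visit 1.
      Visit 4.
      At 4: go right to 3.
        3 is a leaf — visit 3.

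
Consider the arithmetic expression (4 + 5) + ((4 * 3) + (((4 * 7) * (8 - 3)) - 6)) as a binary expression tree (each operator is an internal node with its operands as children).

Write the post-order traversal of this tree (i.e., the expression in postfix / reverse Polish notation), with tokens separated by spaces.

Post-order on an expression tree gives postfix notation: for each operator, emit left operand, right operand, then the operator.

4 5 + 4 3 * 4 7 * 8 3 - * 6 - + +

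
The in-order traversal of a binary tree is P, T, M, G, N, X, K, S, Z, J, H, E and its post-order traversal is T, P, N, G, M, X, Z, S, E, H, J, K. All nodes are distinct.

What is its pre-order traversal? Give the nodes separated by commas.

The last element of post-order is the root; it splits in-order into left and right subtrees.
Root K: left subtree has 6 nodes {P, T, M, G, N, X}, right has 5 {S, Z, J, H, E}.
  Root X: left subtree has 5 nodes {P, T, M, G, N}, right has 0 { }.
    Root M: left subtree has 2 nodes {P, T}, right has 2 {G, N}.
      Root P: left subtree has 0 nodes { }, right has 1 {T}.
      Root G: left subtree has 0 nodes { }, right has 1 {N}.
  Root J: left subtree has 2 nodes {S, Z}, right has 2 {H, E}.
    Root S: left subtree has 0 nodes { }, right has 1 {Z}.
    Root H: left subtree has 0 nodes { }, right has 1 {E}.

K, X, M, P, T, G, N, J, S, Z, H, E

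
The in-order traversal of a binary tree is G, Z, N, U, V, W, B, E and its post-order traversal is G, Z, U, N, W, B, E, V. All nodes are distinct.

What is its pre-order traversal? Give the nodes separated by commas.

The last element of post-order is the root; it splits in-order into left and right subtrees.
Root V: left subtree has 4 nodes {G, Z, N, U}, right has 3 {W, B, E}.
  Root N: left subtree has 2 nodes {G, Z}, right has 1 {U}.
    Root Z: left subtree has 1 node {G}, right has 0 { }.
  Root E: left subtree has 2 nodes {W, B}, right has 0 { }.
    Root B: left subtree has 1 node {W}, right has 0 { }.

V, N, Z, G, U, E, B, W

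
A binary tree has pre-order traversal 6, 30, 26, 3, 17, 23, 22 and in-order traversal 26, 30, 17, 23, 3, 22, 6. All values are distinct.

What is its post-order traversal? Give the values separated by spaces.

26 23 17 22 3 30 6

The first element of pre-order is the root; it splits in-order into left and right subtrees.
Root 6: left subtree has 6 nodes {26, 30, 17, 23, 3, 22}, right has 0 { }.
  Root 30: left subtree has 1 node {26}, right has 4 {17, 23, 3, 22}.
    Root 3: left subtree has 2 nodes {17, 23}, right has 1 {22}.
      Root 17: left subtree has 0 nodes { }, right has 1 {23}.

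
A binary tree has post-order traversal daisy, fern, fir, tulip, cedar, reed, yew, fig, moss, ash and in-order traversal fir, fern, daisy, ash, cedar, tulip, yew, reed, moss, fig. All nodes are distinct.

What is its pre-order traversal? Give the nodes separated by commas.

ash, fir, fern, daisy, moss, yew, cedar, tulip, reed, fig

The last element of post-order is the root; it splits in-order into left and right subtrees.
Root ash: left subtree has 3 nodes {fir, fern, daisy}, right has 6 {cedar, tulip, yew, reed, moss, fig}.
  Root fir: left subtree has 0 nodes { }, right has 2 {fern, daisy}.
    Root fern: left subtree has 0 nodes { }, right has 1 {daisy}.
  Root moss: left subtree has 4 nodes {cedar, tulip, yew, reed}, right has 1 {fig}.
    Root yew: left subtree has 2 nodes {cedar, tulip}, right has 1 {reed}.
      Root cedar: left subtree has 0 nodes { }, right has 1 {tulip}.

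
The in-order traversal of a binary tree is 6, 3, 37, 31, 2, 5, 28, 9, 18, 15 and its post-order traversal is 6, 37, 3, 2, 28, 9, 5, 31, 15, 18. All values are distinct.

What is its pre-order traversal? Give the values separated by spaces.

18 31 3 6 37 5 2 9 28 15

The last element of post-order is the root; it splits in-order into left and right subtrees.
Root 18: left subtree has 8 nodes {6, 3, 37, 31, 2, 5, 28, 9}, right has 1 {15}.
  Root 31: left subtree has 3 nodes {6, 3, 37}, right has 4 {2, 5, 28, 9}.
    Root 3: left subtree has 1 node {6}, right has 1 {37}.
    Root 5: left subtree has 1 node {2}, right has 2 {28, 9}.
      Root 9: left subtree has 1 node {28}, right has 0 { }.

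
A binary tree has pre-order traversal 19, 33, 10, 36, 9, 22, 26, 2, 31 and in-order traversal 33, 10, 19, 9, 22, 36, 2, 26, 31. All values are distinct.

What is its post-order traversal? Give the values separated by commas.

The first element of pre-order is the root; it splits in-order into left and right subtrees.
Root 19: left subtree has 2 nodes {33, 10}, right has 6 {9, 22, 36, 2, 26, 31}.
  Root 33: left subtree has 0 nodes { }, right has 1 {10}.
  Root 36: left subtree has 2 nodes {9, 22}, right has 3 {2, 26, 31}.
    Root 9: left subtree has 0 nodes { }, right has 1 {22}.
    Root 26: left subtree has 1 node {2}, right has 1 {31}.

10, 33, 22, 9, 2, 31, 26, 36, 19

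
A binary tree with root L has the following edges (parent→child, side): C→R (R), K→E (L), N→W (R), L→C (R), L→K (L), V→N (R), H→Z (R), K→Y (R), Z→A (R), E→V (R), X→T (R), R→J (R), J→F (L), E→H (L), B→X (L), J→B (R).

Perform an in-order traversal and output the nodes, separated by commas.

H, Z, A, E, V, N, W, K, Y, L, C, R, F, J, X, T, B

In-order visits the left subtree, then the node, then the right subtree.
At L: go left to K.
  At K: go left to E.
    At E: go left to H.
      At H: no left child.
      Visit H.
      At H: go right to Z.
        At Z: no left child.
        Visit Z.
        At Z: go right to A.
          A is a leaf — visit A.
    Visit E.
    At E: go right to V.
      At V: no left child.
      Visit V.
      At V: go right to N.
        At N: no left child.
        Visit N.
        At N: go right to W.
          W is a leaf — visit W.
  Visit K.
  At K: go right to Y.
    Y is a leaf — visit Y.
Visit L.
At L: go right to C.
  At C: no left child.
  Visit C.
  At C: go right to R.
    At R: no left child.
    Visit R.
    At R: go right to J.
      At J: go left to F.
        F is a leaf — visit F.
      Visit J.
      At J: go right to B.
        At B: go left to X.
          At X: no left child.
          Visit X.
          At X: go right to T.
            T is a leaf — visit T.
        Visit B.
        At B: no right child.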